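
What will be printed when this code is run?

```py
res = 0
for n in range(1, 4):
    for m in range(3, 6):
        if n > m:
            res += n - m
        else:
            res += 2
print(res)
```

n=1,m=3: not 1>3, res = 0+2 = 2
n=1,m=4: not 1>4, res = 2+2 = 4
n=1,m=5: not 1>5, res = 4+2 = 6
n=2,m=3: not 2>3, res = 6+2 = 8
n=2,m=4: not 2>4, res = 8+2 = 10
n=2,m=5: not 2>5, res = 10+2 = 12
n=3,m=3: not 3>3, res = 12+2 = 14
n=3,m=4: not 3>4, res = 14+2 = 16
n=3,m=5: not 3>5, res = 16+2 = 18

18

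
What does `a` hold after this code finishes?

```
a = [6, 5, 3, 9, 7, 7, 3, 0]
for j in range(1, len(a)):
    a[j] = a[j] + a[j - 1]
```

[6, 11, 14, 23, 30, 37, 40, 40]

j=1: a[1] = 5+6 = 11 → [6, 11, 3, 9, 7, 7, 3, 0]
j=2: a[2] = 3+11 = 14 → [6, 11, 14, 9, 7, 7, 3, 0]
j=3: a[3] = 9+14 = 23 → [6, 11, 14, 23, 7, 7, 3, 0]
j=4: a[4] = 7+23 = 30 → [6, 11, 14, 23, 30, 7, 3, 0]
j=5: a[5] = 7+30 = 37 → [6, 11, 14, 23, 30, 37, 3, 0]
j=6: a[6] = 3+37 = 40 → [6, 11, 14, 23, 30, 37, 40, 0]
j=7: a[7] = 0+40 = 40 → [6, 11, 14, 23, 30, 37, 40, 40]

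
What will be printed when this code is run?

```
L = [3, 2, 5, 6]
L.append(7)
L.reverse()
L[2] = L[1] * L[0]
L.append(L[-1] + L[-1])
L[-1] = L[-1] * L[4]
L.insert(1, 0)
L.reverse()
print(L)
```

append 7 → [3, 2, 5, 6, 7]
reverse → [7, 6, 5, 2, 3]
L[2] = L[1]*L[0] = 6*7 = 42 → [7, 6, 42, 2, 3]
append L[-1]+L[-1] = 3+3 = 6 → [7, 6, 42, 2, 3, 6]
L[-1] = L[-1]*L[4] = 6*3 = 18 → [7, 6, 42, 2, 3, 18]
insert 0 at 1 → [7, 0, 6, 42, 2, 3, 18]
reverse → [18, 3, 2, 42, 6, 0, 7]

[18, 3, 2, 42, 6, 0, 7]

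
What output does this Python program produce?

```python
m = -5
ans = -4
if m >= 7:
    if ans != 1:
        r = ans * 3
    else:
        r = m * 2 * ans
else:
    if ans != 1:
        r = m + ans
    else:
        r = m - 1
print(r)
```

-9

m=-5, ans=-4
m >= 7 is False; ans != 1 is True
→ r = m + ans = -9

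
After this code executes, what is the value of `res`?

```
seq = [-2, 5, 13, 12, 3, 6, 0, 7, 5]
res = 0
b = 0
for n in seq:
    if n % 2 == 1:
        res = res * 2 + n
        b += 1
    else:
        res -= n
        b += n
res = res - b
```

138

n=-2: not odd, res = 0-(-2) = 2; b=-2
n=5: odd, res = 2*2+5 = 9; b=-1
n=13: odd, res = 9*2+13 = 31; b=0
n=12: not odd, res = 31-12 = 19; b=12
n=3: odd, res = 19*2+3 = 41; b=13
n=6: not odd, res = 41-6 = 35; b=19
n=0: not odd, res = 35-0 = 35; b=19
n=7: odd, res = 35*2+7 = 77; b=20
n=5: odd, res = 77*2+5 = 159; b=21
res-b = 159-21 = 138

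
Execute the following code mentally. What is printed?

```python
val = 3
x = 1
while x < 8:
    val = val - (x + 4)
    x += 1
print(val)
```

x=1: val = 3-5 = -2
x=2: val = (-2)-6 = -8
x=3: val = (-8)-7 = -15
x=4: val = (-15)-8 = -23
x=5: val = (-23)-9 = -32
x=6: val = (-32)-10 = -42
x=7: val = (-42)-11 = -53

-53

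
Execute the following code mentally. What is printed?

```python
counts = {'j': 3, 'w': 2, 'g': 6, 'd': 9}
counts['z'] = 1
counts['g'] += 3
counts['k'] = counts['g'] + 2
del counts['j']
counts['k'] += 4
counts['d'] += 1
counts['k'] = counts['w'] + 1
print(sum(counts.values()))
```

25

counts['z'] = 1 → {'j': 3, 'w': 2, 'g': 6, 'd': 9, 'z': 1}
counts['g'] = 6+3 = 9 → {'j': 3, 'w': 2, 'g': 9, 'd': 9, 'z': 1}
counts['k'] = counts['g']+2 = 11 → {'j': 3, 'w': 2, 'g': 9, 'd': 9, 'z': 1, 'k': 11}
del 'j' → {'w': 2, 'g': 9, 'd': 9, 'z': 1, 'k': 11}
counts['k'] = 11+4 = 15 → {'w': 2, 'g': 9, 'd': 9, 'z': 1, 'k': 15}
counts['d'] = 9+1 = 10 → {'w': 2, 'g': 9, 'd': 10, 'z': 1, 'k': 15}
counts['k'] = counts['w']+1 = 3 → {'w': 2, 'g': 9, 'd': 10, 'z': 1, 'k': 3}
sum of values = 25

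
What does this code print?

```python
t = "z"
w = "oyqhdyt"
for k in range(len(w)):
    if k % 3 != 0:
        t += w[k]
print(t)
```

k=0: skip
k=1: add 'y' → 'zy'
k=2: add 'q' → 'zyq'
k=3: skip
k=4: add 'd' → 'zyqd'
k=5: add 'y' → 'zyqdy'
k=6: skip

zyqdy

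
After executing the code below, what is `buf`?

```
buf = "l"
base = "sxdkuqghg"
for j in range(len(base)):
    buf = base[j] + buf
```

'ghgqukdxsl'

j=0: prepend 's' → 'sl'
j=1: prepend 'x' → 'xsl'
j=2: prepend 'd' → 'dxsl'
j=3: prepend 'k' → 'kdxsl'
j=4: prepend 'u' → 'ukdxsl'
j=5: prepend 'q' → 'qukdxsl'
j=6: prepend 'g' → 'gqukdxsl'
j=7: prepend 'h' → 'hgqukdxsl'
j=8: prepend 'g' → 'ghgqukdxsl'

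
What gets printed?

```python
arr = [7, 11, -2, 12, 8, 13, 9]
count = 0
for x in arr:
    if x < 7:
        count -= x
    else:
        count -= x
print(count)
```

-58

x=7: not <7, count = 0-7 = -7
x=11: not <7, count = (-7)-11 = -18
x=-2: <7, count = (-18)-(-2) = -16
x=12: not <7, count = (-16)-12 = -28
x=8: not <7, count = (-28)-8 = -36
x=13: not <7, count = (-36)-13 = -49
x=9: not <7, count = (-49)-9 = -58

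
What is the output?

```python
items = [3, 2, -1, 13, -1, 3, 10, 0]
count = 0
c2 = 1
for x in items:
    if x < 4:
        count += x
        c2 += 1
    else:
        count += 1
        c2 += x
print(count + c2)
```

x=3: <4, count = 0+3 = 3; c2=2
x=2: <4, count = 3+2 = 5; c2=3
x=-1: <4, count = 5+(-1) = 4; c2=4
x=13: not <4, count = 4+1 = 5; c2=17
x=-1: <4, count = 5+(-1) = 4; c2=18
x=3: <4, count = 4+3 = 7; c2=19
x=10: not <4, count = 7+1 = 8; c2=29
x=0: <4, count = 8+0 = 8; c2=30
count+c2 = 8+30 = 38

38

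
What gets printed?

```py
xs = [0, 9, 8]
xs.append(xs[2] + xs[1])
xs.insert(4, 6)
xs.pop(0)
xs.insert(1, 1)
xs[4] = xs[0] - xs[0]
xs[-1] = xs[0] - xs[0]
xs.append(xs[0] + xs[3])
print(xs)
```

append xs[2]+xs[1] = 8+9 = 17 → [0, 9, 8, 17]
insert 6 at 4 → [0, 9, 8, 17, 6]
pop(0) removes 0 → [9, 8, 17, 6]
insert 1 at 1 → [9, 1, 8, 17, 6]
xs[4] = xs[0]-xs[0] = 9-9 = 0 → [9, 1, 8, 17, 0]
xs[-1] = xs[0]-xs[0] = 9-9 = 0 → [9, 1, 8, 17, 0]
append xs[0]+xs[3] = 9+17 = 26 → [9, 1, 8, 17, 0, 26]

[9, 1, 8, 17, 0, 26]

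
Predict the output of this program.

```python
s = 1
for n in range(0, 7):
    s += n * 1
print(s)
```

22

n=0: s = 1+0*1 = 1
n=1: s = 1+1*1 = 2
n=2: s = 2+2*1 = 4
n=3: s = 4+3*1 = 7
n=4: s = 7+4*1 = 11
n=5: s = 11+5*1 = 16
n=6: s = 16+6*1 = 22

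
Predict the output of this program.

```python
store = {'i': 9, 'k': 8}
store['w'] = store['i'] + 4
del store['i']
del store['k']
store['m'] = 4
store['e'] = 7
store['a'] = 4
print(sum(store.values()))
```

store['w'] = store['i']+4 = 13 → {'i': 9, 'k': 8, 'w': 13}
del 'i' → {'k': 8, 'w': 13}
del 'k' → {'w': 13}
store['m'] = 4 → {'w': 13, 'm': 4}
store['e'] = 7 → {'w': 13, 'm': 4, 'e': 7}
store['a'] = 4 → {'w': 13, 'm': 4, 'e': 7, 'a': 4}
sum of values = 28

28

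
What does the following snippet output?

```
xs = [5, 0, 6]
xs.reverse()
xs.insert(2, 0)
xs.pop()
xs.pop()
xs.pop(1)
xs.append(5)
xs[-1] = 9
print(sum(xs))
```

reverse → [6, 0, 5]
insert 0 at 2 → [6, 0, 0, 5]
pop() removes 5 → [6, 0, 0]
pop() removes 0 → [6, 0]
pop(1) removes 0 → [6]
append 5 → [6, 5]
xs[-1] = 9 → [6, 9]
sum = 15

15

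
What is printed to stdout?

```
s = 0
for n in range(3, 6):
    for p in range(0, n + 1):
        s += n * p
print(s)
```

133

n=3,p=0: s = 0+0 = 0
n=3,p=1: s = 0+3 = 3
n=3,p=2: s = 3+6 = 9
n=3,p=3: s = 9+9 = 18
n=4,p=0: s = 18+0 = 18
n=4,p=1: s = 18+4 = 22
n=4,p=2: s = 22+8 = 30
n=4,p=3: s = 30+12 = 42
n=4,p=4: s = 42+16 = 58
n=5,p=0: s = 58+0 = 58
n=5,p=1: s = 58+5 = 63
n=5,p=2: s = 63+10 = 73
n=5,p=3: s = 73+15 = 88
n=5,p=4: s = 88+20 = 108
n=5,p=5: s = 108+25 = 133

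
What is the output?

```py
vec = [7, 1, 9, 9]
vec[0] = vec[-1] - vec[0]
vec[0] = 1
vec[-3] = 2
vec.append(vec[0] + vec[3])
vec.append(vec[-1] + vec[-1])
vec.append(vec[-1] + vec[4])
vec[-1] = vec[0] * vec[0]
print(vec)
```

vec[0] = vec[-1]-vec[0] = 9-7 = 2 → [2, 1, 9, 9]
vec[0] = 1 → [1, 1, 9, 9]
vec[-3] = 2 → [1, 2, 9, 9]
append vec[0]+vec[3] = 1+9 = 10 → [1, 2, 9, 9, 10]
append vec[-1]+vec[-1] = 10+10 = 20 → [1, 2, 9, 9, 10, 20]
append vec[-1]+vec[4] = 20+10 = 30 → [1, 2, 9, 9, 10, 20, 30]
vec[-1] = vec[0]*vec[0] = 1*1 = 1 → [1, 2, 9, 9, 10, 20, 1]

[1, 2, 9, 9, 10, 20, 1]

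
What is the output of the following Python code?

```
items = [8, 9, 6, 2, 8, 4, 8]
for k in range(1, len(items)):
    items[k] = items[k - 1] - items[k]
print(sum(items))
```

k=1: items[1] = 8-9 = -1 → [8, -1, 6, 2, 8, 4, 8]
k=2: items[2] = (-1)-6 = -7 → [8, -1, -7, 2, 8, 4, 8]
k=3: items[3] = (-7)-2 = -9 → [8, -1, -7, -9, 8, 4, 8]
k=4: items[4] = (-9)-8 = -17 → [8, -1, -7, -9, -17, 4, 8]
k=5: items[5] = (-17)-4 = -21 → [8, -1, -7, -9, -17, -21, 8]
k=6: items[6] = (-21)-8 = -29 → [8, -1, -7, -9, -17, -21, -29]
sum = -76

-76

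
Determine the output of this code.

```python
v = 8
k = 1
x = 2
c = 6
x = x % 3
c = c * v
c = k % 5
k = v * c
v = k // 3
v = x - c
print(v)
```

1

x = 2%3 = 2
c = 6*8 = 48
c = 1%5 = 1
k = 8*1 = 8
v = 8//3 = 2
v = 2-1 = 1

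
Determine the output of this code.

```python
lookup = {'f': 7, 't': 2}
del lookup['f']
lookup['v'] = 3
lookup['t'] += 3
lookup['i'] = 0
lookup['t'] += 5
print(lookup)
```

del 'f' → {'t': 2}
lookup['v'] = 3 → {'t': 2, 'v': 3}
lookup['t'] = 2+3 = 5 → {'t': 5, 'v': 3}
lookup['i'] = 0 → {'t': 5, 'v': 3, 'i': 0}
lookup['t'] = 5+5 = 10 → {'t': 10, 'v': 3, 'i': 0}

{'t': 10, 'v': 3, 'i': 0}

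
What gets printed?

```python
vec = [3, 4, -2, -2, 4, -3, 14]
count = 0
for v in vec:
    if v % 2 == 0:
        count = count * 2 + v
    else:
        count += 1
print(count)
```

v=3: not even, count = 0+1 = 1
v=4: even, count = 1*2+4 = 6
v=-2: even, count = 6*2+(-2) = 10
v=-2: even, count = 10*2+(-2) = 18
v=4: even, count = 18*2+4 = 40
v=-3: not even, count = 40+1 = 41
v=14: even, count = 41*2+14 = 96

96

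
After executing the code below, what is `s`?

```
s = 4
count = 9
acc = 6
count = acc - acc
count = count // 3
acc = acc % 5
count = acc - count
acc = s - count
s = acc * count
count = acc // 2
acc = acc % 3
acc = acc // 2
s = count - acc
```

count = 6-6 = 0
count = 0//3 = 0
acc = 6%5 = 1
count = 1-0 = 1
acc = 4-1 = 3
s = 3*1 = 3
count = 3//2 = 1
acc = 3%3 = 0
acc = 0//2 = 0
s = 1-0 = 1

1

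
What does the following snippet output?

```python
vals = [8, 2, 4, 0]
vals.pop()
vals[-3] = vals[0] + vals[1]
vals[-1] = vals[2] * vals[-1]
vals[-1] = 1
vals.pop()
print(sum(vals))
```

pop() removes 0 → [8, 2, 4]
vals[-3] = vals[0]+vals[1] = 8+2 = 10 → [10, 2, 4]
vals[-1] = vals[2]*vals[-1] = 4*4 = 16 → [10, 2, 16]
vals[-1] = 1 → [10, 2, 1]
pop() removes 1 → [10, 2]
sum = 12

12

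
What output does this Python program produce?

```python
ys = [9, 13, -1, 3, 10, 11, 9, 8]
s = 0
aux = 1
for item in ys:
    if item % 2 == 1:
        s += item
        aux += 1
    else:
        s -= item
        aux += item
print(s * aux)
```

item=9: odd, s = 0+9 = 9; aux=2
item=13: odd, s = 9+13 = 22; aux=3
item=-1: odd, s = 22+(-1) = 21; aux=4
item=3: odd, s = 21+3 = 24; aux=5
item=10: not odd, s = 24-10 = 14; aux=15
item=11: odd, s = 14+11 = 25; aux=16
item=9: odd, s = 25+9 = 34; aux=17
item=8: not odd, s = 34-8 = 26; aux=25
s*aux = 26*25 = 650

650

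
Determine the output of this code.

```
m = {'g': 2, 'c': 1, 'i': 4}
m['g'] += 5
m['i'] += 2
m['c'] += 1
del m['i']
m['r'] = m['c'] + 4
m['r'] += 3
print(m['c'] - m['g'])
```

m['g'] = 2+5 = 7 → {'g': 7, 'c': 1, 'i': 4}
m['i'] = 4+2 = 6 → {'g': 7, 'c': 1, 'i': 6}
m['c'] = 1+1 = 2 → {'g': 7, 'c': 2, 'i': 6}
del 'i' → {'g': 7, 'c': 2}
m['r'] = m['c']+4 = 6 → {'g': 7, 'c': 2, 'r': 6}
m['r'] = 6+3 = 9 → {'g': 7, 'c': 2, 'r': 9}
m['c']-m['g'] = 2-7 = -5

-5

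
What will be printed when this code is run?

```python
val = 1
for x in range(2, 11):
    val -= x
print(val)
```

x=2: val = 1-2 = -1
x=3: val = (-1)-3 = -4
x=4: val = (-4)-4 = -8
x=5: val = (-8)-5 = -13
x=6: val = (-13)-6 = -19
x=7: val = (-19)-7 = -26
x=8: val = (-26)-8 = -34
x=9: val = (-34)-9 = -43
x=10: val = (-43)-10 = -53

-53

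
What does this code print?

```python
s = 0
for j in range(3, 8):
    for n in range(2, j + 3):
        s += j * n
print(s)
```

775

j=3,n=2: s = 0+6 = 6
j=3,n=3: s = 6+9 = 15
j=3,n=4: s = 15+12 = 27
j=3,n=5: s = 27+15 = 42
j=4,n=2: s = 42+8 = 50
j=4,n=3: s = 50+12 = 62
j=4,n=4: s = 62+16 = 78
j=4,n=5: s = 78+20 = 98
j=4,n=6: s = 98+24 = 122
j=5,n=2: s = 122+10 = 132
j=5,n=3: s = 132+15 = 147
j=5,n=4: s = 147+20 = 167
j=5,n=5: s = 167+25 = 192
j=5,n=6: s = 192+30 = 222
j=5,n=7: s = 222+35 = 257
j=6,n=2: s = 257+12 = 269
j=6,n=3: s = 269+18 = 287
j=6,n=4: s = 287+24 = 311
j=6,n=5: s = 311+30 = 341
j=6,n=6: s = 341+36 = 377
j=6,n=7: s = 377+42 = 419
j=6,n=8: s = 419+48 = 467
j=7,n=2: s = 467+14 = 481
j=7,n=3: s = 481+21 = 502
j=7,n=4: s = 502+28 = 530
j=7,n=5: s = 530+35 = 565
j=7,n=6: s = 565+42 = 607
j=7,n=7: s = 607+49 = 656
j=7,n=8: s = 656+56 = 712
j=7,n=9: s = 712+63 = 775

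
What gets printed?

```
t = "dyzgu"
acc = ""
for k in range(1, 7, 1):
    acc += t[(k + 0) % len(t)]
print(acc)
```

yzgudy

k=1: add t[1]='y' → 'y'
k=2: add t[2]='z' → 'yz'
k=3: add t[3]='g' → 'yzg'
k=4: add t[4]='u' → 'yzgu'
k=5: add t[0]='d' → 'yzgud'
k=6: add t[1]='y' → 'yzgudy'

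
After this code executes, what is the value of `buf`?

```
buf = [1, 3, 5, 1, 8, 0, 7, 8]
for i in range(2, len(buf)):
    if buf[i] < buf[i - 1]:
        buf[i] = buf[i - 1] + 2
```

[1, 3, 5, 7, 8, 10, 12, 14]

i=2: 5>=3, unchanged → [1, 3, 5, 1, 8, 0, 7, 8]
i=3: 1<5, buf[3] = 5+2 = 7 → [1, 3, 5, 7, 8, 0, 7, 8]
i=4: 8>=7, unchanged → [1, 3, 5, 7, 8, 0, 7, 8]
i=5: 0<8, buf[5] = 8+2 = 10 → [1, 3, 5, 7, 8, 10, 7, 8]
i=6: 7<10, buf[6] = 10+2 = 12 → [1, 3, 5, 7, 8, 10, 12, 8]
i=7: 8<12, buf[7] = 12+2 = 14 → [1, 3, 5, 7, 8, 10, 12, 14]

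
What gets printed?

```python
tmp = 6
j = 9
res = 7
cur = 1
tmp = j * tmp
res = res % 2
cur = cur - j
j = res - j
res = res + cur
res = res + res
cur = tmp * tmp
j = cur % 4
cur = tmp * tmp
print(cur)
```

2916

tmp = 9*6 = 54
res = 7%2 = 1
cur = 1-9 = -8
j = 1-9 = -8
res = 1+(-8) = -7
res = (-7)+(-7) = -14
cur = 54*54 = 2916
j = 2916%4 = 0
cur = 54*54 = 2916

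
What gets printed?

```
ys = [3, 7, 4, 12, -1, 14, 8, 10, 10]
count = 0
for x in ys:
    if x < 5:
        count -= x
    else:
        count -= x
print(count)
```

-67

x=3: <5, count = 0-3 = -3
x=7: not <5, count = (-3)-7 = -10
x=4: <5, count = (-10)-4 = -14
x=12: not <5, count = (-14)-12 = -26
x=-1: <5, count = (-26)-(-1) = -25
x=14: not <5, count = (-25)-14 = -39
x=8: not <5, count = (-39)-8 = -47
x=10: not <5, count = (-47)-10 = -57
x=10: not <5, count = (-57)-10 = -67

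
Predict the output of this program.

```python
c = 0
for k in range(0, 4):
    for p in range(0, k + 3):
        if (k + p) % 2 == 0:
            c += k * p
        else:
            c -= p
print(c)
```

k=0,p=0: even sum, c = 0+0 = 0
k=0,p=1: odd sum, c = 0-1 = -1
k=0,p=2: even sum, c = (-1)+0 = -1
k=1,p=0: odd sum, c = (-1)-0 = -1
k=1,p=1: even sum, c = (-1)+1 = 0
k=1,p=2: odd sum, c = 0-2 = -2
k=1,p=3: even sum, c = (-2)+3 = 1
k=2,p=0: even sum, c = 1+0 = 1
k=2,p=1: odd sum, c = 1-1 = 0
k=2,p=2: even sum, c = 0+4 = 4
k=2,p=3: odd sum, c = 4-3 = 1
k=2,p=4: even sum, c = 1+8 = 9
k=3,p=0: odd sum, c = 9-0 = 9
k=3,p=1: even sum, c = 9+3 = 12
k=3,p=2: odd sum, c = 12-2 = 10
k=3,p=3: even sum, c = 10+9 = 19
k=3,p=4: odd sum, c = 19-4 = 15
k=3,p=5: even sum, c = 15+15 = 30

30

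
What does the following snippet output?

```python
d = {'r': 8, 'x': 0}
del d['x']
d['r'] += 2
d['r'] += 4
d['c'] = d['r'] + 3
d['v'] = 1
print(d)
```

del 'x' → {'r': 8}
d['r'] = 8+2 = 10 → {'r': 10}
d['r'] = 10+4 = 14 → {'r': 14}
d['c'] = d['r']+3 = 17 → {'r': 14, 'c': 17}
d['v'] = 1 → {'r': 14, 'c': 17, 'v': 1}

{'r': 14, 'c': 17, 'v': 1}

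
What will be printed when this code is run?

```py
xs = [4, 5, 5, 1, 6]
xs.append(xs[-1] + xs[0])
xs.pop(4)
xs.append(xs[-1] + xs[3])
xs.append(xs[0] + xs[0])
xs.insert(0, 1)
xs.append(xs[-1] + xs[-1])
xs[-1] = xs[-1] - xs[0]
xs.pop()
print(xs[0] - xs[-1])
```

append xs[-1]+xs[0] = 6+4 = 10 → [4, 5, 5, 1, 6, 10]
pop(4) removes 6 → [4, 5, 5, 1, 10]
append xs[-1]+xs[3] = 10+1 = 11 → [4, 5, 5, 1, 10, 11]
append xs[0]+xs[0] = 4+4 = 8 → [4, 5, 5, 1, 10, 11, 8]
insert 1 at 0 → [1, 4, 5, 5, 1, 10, 11, 8]
append xs[-1]+xs[-1] = 8+8 = 16 → [1, 4, 5, 5, 1, 10, 11, 8, 16]
xs[-1] = xs[-1]-xs[0] = 16-1 = 15 → [1, 4, 5, 5, 1, 10, 11, 8, 15]
pop() removes 15 → [1, 4, 5, 5, 1, 10, 11, 8]
xs[0]-xs[-1] = 1-8 = -7

-7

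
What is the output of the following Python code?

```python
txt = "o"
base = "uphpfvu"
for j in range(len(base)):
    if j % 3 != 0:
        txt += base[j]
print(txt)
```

ophfv

j=0: skip
j=1: add 'p' → 'op'
j=2: add 'h' → 'oph'
j=3: skip
j=4: add 'f' → 'ophf'
j=5: add 'v' → 'ophfv'
j=6: skip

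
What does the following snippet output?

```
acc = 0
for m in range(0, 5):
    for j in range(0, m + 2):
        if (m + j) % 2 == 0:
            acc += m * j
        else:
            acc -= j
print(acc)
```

m=0,j=0: even sum, acc = 0+0 = 0
m=0,j=1: odd sum, acc = 0-1 = -1
m=1,j=0: odd sum, acc = (-1)-0 = -1
m=1,j=1: even sum, acc = (-1)+1 = 0
m=1,j=2: odd sum, acc = 0-2 = -2
m=2,j=0: even sum, acc = (-2)+0 = -2
m=2,j=1: odd sum, acc = (-2)-1 = -3
m=2,j=2: even sum, acc = (-3)+4 = 1
m=2,j=3: odd sum, acc = 1-3 = -2
m=3,j=0: odd sum, acc = (-2)-0 = -2
m=3,j=1: even sum, acc = (-2)+3 = 1
m=3,j=2: odd sum, acc = 1-2 = -1
m=3,j=3: even sum, acc = (-1)+9 = 8
m=3,j=4: odd sum, acc = 8-4 = 4
m=4,j=0: even sum, acc = 4+0 = 4
m=4,j=1: odd sum, acc = 4-1 = 3
m=4,j=2: even sum, acc = 3+8 = 11
m=4,j=3: odd sum, acc = 11-3 = 8
m=4,j=4: even sum, acc = 8+16 = 24
m=4,j=5: odd sum, acc = 24-5 = 19

19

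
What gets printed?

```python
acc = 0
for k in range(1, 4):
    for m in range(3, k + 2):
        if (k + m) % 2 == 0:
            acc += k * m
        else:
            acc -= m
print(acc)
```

k=2,m=3: odd sum, acc = 0-3 = -3
k=3,m=3: even sum, acc = (-3)+9 = 6
k=3,m=4: odd sum, acc = 6-4 = 2

2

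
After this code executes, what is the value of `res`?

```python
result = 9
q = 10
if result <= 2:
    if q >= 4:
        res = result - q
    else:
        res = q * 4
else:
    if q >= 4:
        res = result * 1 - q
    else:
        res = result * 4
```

-1

result=9, q=10
result <= 2 is False; q >= 4 is True
→ res = result * 1 - q = -1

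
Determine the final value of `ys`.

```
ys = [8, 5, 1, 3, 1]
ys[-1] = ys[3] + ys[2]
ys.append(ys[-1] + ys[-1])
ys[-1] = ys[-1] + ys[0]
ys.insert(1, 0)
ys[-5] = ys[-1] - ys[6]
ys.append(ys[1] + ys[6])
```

[8, 0, 0, 1, 3, 4, 16, 16]

ys[-1] = ys[3]+ys[2] = 3+1 = 4 → [8, 5, 1, 3, 4]
append ys[-1]+ys[-1] = 4+4 = 8 → [8, 5, 1, 3, 4, 8]
ys[-1] = ys[-1]+ys[0] = 8+8 = 16 → [8, 5, 1, 3, 4, 16]
insert 0 at 1 → [8, 0, 5, 1, 3, 4, 16]
ys[-5] = ys[-1]-ys[6] = 16-16 = 0 → [8, 0, 0, 1, 3, 4, 16]
append ys[1]+ys[6] = 0+16 = 16 → [8, 0, 0, 1, 3, 4, 16, 16]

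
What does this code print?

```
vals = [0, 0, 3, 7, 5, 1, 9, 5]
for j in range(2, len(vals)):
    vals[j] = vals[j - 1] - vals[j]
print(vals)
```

j=2: vals[2] = 0-3 = -3 → [0, 0, -3, 7, 5, 1, 9, 5]
j=3: vals[3] = (-3)-7 = -10 → [0, 0, -3, -10, 5, 1, 9, 5]
j=4: vals[4] = (-10)-5 = -15 → [0, 0, -3, -10, -15, 1, 9, 5]
j=5: vals[5] = (-15)-1 = -16 → [0, 0, -3, -10, -15, -16, 9, 5]
j=6: vals[6] = (-16)-9 = -25 → [0, 0, -3, -10, -15, -16, -25, 5]
j=7: vals[7] = (-25)-5 = -30 → [0, 0, -3, -10, -15, -16, -25, -30]

[0, 0, -3, -10, -15, -16, -25, -30]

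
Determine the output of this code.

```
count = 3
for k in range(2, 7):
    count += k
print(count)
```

k=2: count = 3+2 = 5
k=3: count = 5+3 = 8
k=4: count = 8+4 = 12
k=5: count = 12+5 = 17
k=6: count = 17+6 = 23

23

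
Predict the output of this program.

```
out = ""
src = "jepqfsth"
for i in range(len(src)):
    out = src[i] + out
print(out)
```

htsfqpej

i=0: prepend 'j' → 'j'
i=1: prepend 'e' → 'ej'
i=2: prepend 'p' → 'pej'
i=3: prepend 'q' → 'qpej'
i=4: prepend 'f' → 'fqpej'
i=5: prepend 's' → 'sfqpej'
i=6: prepend 't' → 'tsfqpej'
i=7: prepend 'h' → 'htsfqpej'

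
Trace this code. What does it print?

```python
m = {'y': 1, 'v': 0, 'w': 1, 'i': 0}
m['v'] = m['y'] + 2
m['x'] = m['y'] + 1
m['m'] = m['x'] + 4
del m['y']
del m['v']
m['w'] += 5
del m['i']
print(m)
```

m['v'] = m['y']+2 = 3 → {'y': 1, 'v': 3, 'w': 1, 'i': 0}
m['x'] = m['y']+1 = 2 → {'y': 1, 'v': 3, 'w': 1, 'i': 0, 'x': 2}
m['m'] = m['x']+4 = 6 → {'y': 1, 'v': 3, 'w': 1, 'i': 0, 'x': 2, 'm': 6}
del 'y' → {'v': 3, 'w': 1, 'i': 0, 'x': 2, 'm': 6}
del 'v' → {'w': 1, 'i': 0, 'x': 2, 'm': 6}
m['w'] = 1+5 = 6 → {'w': 6, 'i': 0, 'x': 2, 'm': 6}
del 'i' → {'w': 6, 'x': 2, 'm': 6}

{'w': 6, 'x': 2, 'm': 6}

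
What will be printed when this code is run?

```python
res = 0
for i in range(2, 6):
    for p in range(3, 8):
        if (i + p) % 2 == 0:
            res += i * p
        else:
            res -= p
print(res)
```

130

i=2,p=3: odd sum, res = 0-3 = -3
i=2,p=4: even sum, res = (-3)+8 = 5
i=2,p=5: odd sum, res = 5-5 = 0
i=2,p=6: even sum, res = 0+12 = 12
i=2,p=7: odd sum, res = 12-7 = 5
i=3,p=3: even sum, res = 5+9 = 14
i=3,p=4: odd sum, res = 14-4 = 10
i=3,p=5: even sum, res = 10+15 = 25
i=3,p=6: odd sum, res = 25-6 = 19
i=3,p=7: even sum, res = 19+21 = 40
i=4,p=3: odd sum, res = 40-3 = 37
i=4,p=4: even sum, res = 37+16 = 53
i=4,p=5: odd sum, res = 53-5 = 48
i=4,p=6: even sum, res = 48+24 = 72
i=4,p=7: odd sum, res = 72-7 = 65
i=5,p=3: even sum, res = 65+15 = 80
i=5,p=4: odd sum, res = 80-4 = 76
i=5,p=5: even sum, res = 76+25 = 101
i=5,p=6: odd sum, res = 101-6 = 95
i=5,p=7: even sum, res = 95+35 = 130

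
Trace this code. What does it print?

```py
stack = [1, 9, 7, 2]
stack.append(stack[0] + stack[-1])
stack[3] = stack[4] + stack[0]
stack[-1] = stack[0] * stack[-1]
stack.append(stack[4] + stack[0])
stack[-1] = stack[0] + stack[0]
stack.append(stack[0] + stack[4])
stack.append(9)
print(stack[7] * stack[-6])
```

append stack[0]+stack[-1] = 1+2 = 3 → [1, 9, 7, 2, 3]
stack[3] = stack[4]+stack[0] = 3+1 = 4 → [1, 9, 7, 4, 3]
stack[-1] = stack[0]*stack[-1] = 1*3 = 3 → [1, 9, 7, 4, 3]
append stack[4]+stack[0] = 3+1 = 4 → [1, 9, 7, 4, 3, 4]
stack[-1] = stack[0]+stack[0] = 1+1 = 2 → [1, 9, 7, 4, 3, 2]
append stack[0]+stack[4] = 1+3 = 4 → [1, 9, 7, 4, 3, 2, 4]
append 9 → [1, 9, 7, 4, 3, 2, 4, 9]
stack[7]*stack[-6] = 9*7 = 63

63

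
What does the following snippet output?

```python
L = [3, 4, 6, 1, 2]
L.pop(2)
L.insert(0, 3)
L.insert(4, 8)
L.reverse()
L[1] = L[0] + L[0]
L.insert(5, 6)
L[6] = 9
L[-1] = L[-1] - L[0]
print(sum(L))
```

27

pop(2) removes 6 → [3, 4, 1, 2]
insert 3 at 0 → [3, 3, 4, 1, 2]
insert 8 at 4 → [3, 3, 4, 1, 8, 2]
reverse → [2, 8, 1, 4, 3, 3]
L[1] = L[0]+L[0] = 2+2 = 4 → [2, 4, 1, 4, 3, 3]
insert 6 at 5 → [2, 4, 1, 4, 3, 6, 3]
L[6] = 9 → [2, 4, 1, 4, 3, 6, 9]
L[-1] = L[-1]-L[0] = 9-2 = 7 → [2, 4, 1, 4, 3, 6, 7]
sum = 27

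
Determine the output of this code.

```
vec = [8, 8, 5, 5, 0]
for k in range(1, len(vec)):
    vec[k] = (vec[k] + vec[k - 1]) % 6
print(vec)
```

k=1: vec[1] = (8+8)%6 = 4 → [8, 4, 5, 5, 0]
k=2: vec[2] = (5+4)%6 = 3 → [8, 4, 3, 5, 0]
k=3: vec[3] = (5+3)%6 = 2 → [8, 4, 3, 2, 0]
k=4: vec[4] = (0+2)%6 = 2 → [8, 4, 3, 2, 2]

[8, 4, 3, 2, 2]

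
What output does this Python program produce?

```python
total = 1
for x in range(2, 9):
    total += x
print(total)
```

36

x=2: total = 1+2 = 3
x=3: total = 3+3 = 6
x=4: total = 6+4 = 10
x=5: total = 10+5 = 15
x=6: total = 15+6 = 21
x=7: total = 21+7 = 28
x=8: total = 28+8 = 36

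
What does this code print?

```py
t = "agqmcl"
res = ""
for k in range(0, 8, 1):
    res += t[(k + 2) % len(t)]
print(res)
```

qmclagqm

k=0: add t[2]='q' → 'q'
k=1: add t[3]='m' → 'qm'
k=2: add t[4]='c' → 'qmc'
k=3: add t[5]='l' → 'qmcl'
k=4: add t[0]='a' → 'qmcla'
k=5: add t[1]='g' → 'qmclag'
k=6: add t[2]='q' → 'qmclagq'
k=7: add t[3]='m' → 'qmclagqm'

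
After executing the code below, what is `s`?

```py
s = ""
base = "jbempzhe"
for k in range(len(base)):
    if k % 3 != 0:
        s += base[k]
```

k=0: skip
k=1: add 'b' → 'b'
k=2: add 'e' → 'be'
k=3: skip
k=4: add 'p' → 'bep'
k=5: add 'z' → 'bepz'
k=6: skip
k=7: add 'e' → 'bepze'

'bepze'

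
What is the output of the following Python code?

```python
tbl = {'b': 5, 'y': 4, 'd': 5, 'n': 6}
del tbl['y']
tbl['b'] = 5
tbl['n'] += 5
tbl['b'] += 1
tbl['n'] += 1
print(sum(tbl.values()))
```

23

del 'y' → {'b': 5, 'd': 5, 'n': 6}
tbl['b'] = 5 → {'b': 5, 'd': 5, 'n': 6}
tbl['n'] = 6+5 = 11 → {'b': 5, 'd': 5, 'n': 11}
tbl['b'] = 5+1 = 6 → {'b': 6, 'd': 5, 'n': 11}
tbl['n'] = 11+1 = 12 → {'b': 6, 'd': 5, 'n': 12}
sum of values = 23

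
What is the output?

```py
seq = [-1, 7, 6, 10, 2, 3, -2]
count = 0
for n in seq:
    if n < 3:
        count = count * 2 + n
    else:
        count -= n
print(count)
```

-100

n=-1: <3, count = 0*2+(-1) = -1
n=7: not <3, count = (-1)-7 = -8
n=6: not <3, count = (-8)-6 = -14
n=10: not <3, count = (-14)-10 = -24
n=2: <3, count = (-24)*2+2 = -46
n=3: not <3, count = (-46)-3 = -49
n=-2: <3, count = (-49)*2+(-2) = -100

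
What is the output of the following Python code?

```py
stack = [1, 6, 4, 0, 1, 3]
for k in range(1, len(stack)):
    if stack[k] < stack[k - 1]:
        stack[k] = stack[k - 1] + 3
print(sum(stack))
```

k=1: 6>=1, unchanged → [1, 6, 4, 0, 1, 3]
k=2: 4<6, stack[2] = 6+3 = 9 → [1, 6, 9, 0, 1, 3]
k=3: 0<9, stack[3] = 9+3 = 12 → [1, 6, 9, 12, 1, 3]
k=4: 1<12, stack[4] = 12+3 = 15 → [1, 6, 9, 12, 15, 3]
k=5: 3<15, stack[5] = 15+3 = 18 → [1, 6, 9, 12, 15, 18]
sum = 61

61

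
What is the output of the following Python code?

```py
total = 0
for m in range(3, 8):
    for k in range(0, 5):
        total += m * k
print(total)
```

250

m=3,k=0: total = 0+0 = 0
m=3,k=1: total = 0+3 = 3
m=3,k=2: total = 3+6 = 9
m=3,k=3: total = 9+9 = 18
m=3,k=4: total = 18+12 = 30
m=4,k=0: total = 30+0 = 30
m=4,k=1: total = 30+4 = 34
m=4,k=2: total = 34+8 = 42
m=4,k=3: total = 42+12 = 54
m=4,k=4: total = 54+16 = 70
m=5,k=0: total = 70+0 = 70
m=5,k=1: total = 70+5 = 75
m=5,k=2: total = 75+10 = 85
m=5,k=3: total = 85+15 = 100
m=5,k=4: total = 100+20 = 120
m=6,k=0: total = 120+0 = 120
m=6,k=1: total = 120+6 = 126
m=6,k=2: total = 126+12 = 138
m=6,k=3: total = 138+18 = 156
m=6,k=4: total = 156+24 = 180
m=7,k=0: total = 180+0 = 180
m=7,k=1: total = 180+7 = 187
m=7,k=2: total = 187+14 = 201
m=7,k=3: total = 201+21 = 222
m=7,k=4: total = 222+28 = 250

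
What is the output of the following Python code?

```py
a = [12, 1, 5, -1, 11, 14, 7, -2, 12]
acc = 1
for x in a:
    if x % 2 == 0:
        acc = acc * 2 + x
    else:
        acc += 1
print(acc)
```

212

x=12: even, acc = 1*2+12 = 14
x=1: not even, acc = 14+1 = 15
x=5: not even, acc = 15+1 = 16
x=-1: not even, acc = 16+1 = 17
x=11: not even, acc = 17+1 = 18
x=14: even, acc = 18*2+14 = 50
x=7: not even, acc = 50+1 = 51
x=-2: even, acc = 51*2+(-2) = 100
x=12: even, acc = 100*2+12 = 212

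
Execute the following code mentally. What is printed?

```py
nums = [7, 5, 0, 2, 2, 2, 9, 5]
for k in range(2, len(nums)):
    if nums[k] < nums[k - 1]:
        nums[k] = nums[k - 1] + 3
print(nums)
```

[7, 5, 8, 11, 14, 17, 20, 23]

k=2: 0<5, nums[2] = 5+3 = 8 → [7, 5, 8, 2, 2, 2, 9, 5]
k=3: 2<8, nums[3] = 8+3 = 11 → [7, 5, 8, 11, 2, 2, 9, 5]
k=4: 2<11, nums[4] = 11+3 = 14 → [7, 5, 8, 11, 14, 2, 9, 5]
k=5: 2<14, nums[5] = 14+3 = 17 → [7, 5, 8, 11, 14, 17, 9, 5]
k=6: 9<17, nums[6] = 17+3 = 20 → [7, 5, 8, 11, 14, 17, 20, 5]
k=7: 5<20, nums[7] = 20+3 = 23 → [7, 5, 8, 11, 14, 17, 20, 23]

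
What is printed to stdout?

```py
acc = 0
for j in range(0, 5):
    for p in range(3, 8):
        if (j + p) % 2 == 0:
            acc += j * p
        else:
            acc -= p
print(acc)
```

j=0,p=3: odd sum, acc = 0-3 = -3
j=0,p=4: even sum, acc = (-3)+0 = -3
j=0,p=5: odd sum, acc = (-3)-5 = -8
j=0,p=6: even sum, acc = (-8)+0 = -8
j=0,p=7: odd sum, acc = (-8)-7 = -15
j=1,p=3: even sum, acc = (-15)+3 = -12
j=1,p=4: odd sum, acc = (-12)-4 = -16
j=1,p=5: even sum, acc = (-16)+5 = -11
j=1,p=6: odd sum, acc = (-11)-6 = -17
j=1,p=7: even sum, acc = (-17)+7 = -10
j=2,p=3: odd sum, acc = (-10)-3 = -13
j=2,p=4: even sum, acc = (-13)+8 = -5
j=2,p=5: odd sum, acc = (-5)-5 = -10
j=2,p=6: even sum, acc = (-10)+12 = 2
j=2,p=7: odd sum, acc = 2-7 = -5
j=3,p=3: even sum, acc = (-5)+9 = 4
j=3,p=4: odd sum, acc = 4-4 = 0
j=3,p=5: even sum, acc = 0+15 = 15
j=3,p=6: odd sum, acc = 15-6 = 9
j=3,p=7: even sum, acc = 9+21 = 30
j=4,p=3: odd sum, acc = 30-3 = 27
j=4,p=4: even sum, acc = 27+16 = 43
j=4,p=5: odd sum, acc = 43-5 = 38
j=4,p=6: even sum, acc = 38+24 = 62
j=4,p=7: odd sum, acc = 62-7 = 55

55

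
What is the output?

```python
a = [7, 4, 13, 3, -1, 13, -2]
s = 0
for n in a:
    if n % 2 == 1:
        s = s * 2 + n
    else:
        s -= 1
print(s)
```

222

n=7: odd, s = 0*2+7 = 7
n=4: not odd, s = 7-1 = 6
n=13: odd, s = 6*2+13 = 25
n=3: odd, s = 25*2+3 = 53
n=-1: odd, s = 53*2+(-1) = 105
n=13: odd, s = 105*2+13 = 223
n=-2: not odd, s = 223-1 = 222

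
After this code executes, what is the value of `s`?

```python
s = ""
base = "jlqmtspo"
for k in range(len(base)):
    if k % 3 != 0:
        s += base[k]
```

k=0: skip
k=1: add 'l' → 'l'
k=2: add 'q' → 'lq'
k=3: skip
k=4: add 't' → 'lqt'
k=5: add 's' → 'lqts'
k=6: skip
k=7: add 'o' → 'lqtso'

'lqtso'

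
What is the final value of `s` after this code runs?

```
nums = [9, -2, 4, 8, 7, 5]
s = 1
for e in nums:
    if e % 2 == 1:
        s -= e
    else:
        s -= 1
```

e=9: odd, s = 1-9 = -8
e=-2: not odd, s = (-8)-1 = -9
e=4: not odd, s = (-9)-1 = -10
e=8: not odd, s = (-10)-1 = -11
e=7: odd, s = (-11)-7 = -18
e=5: odd, s = (-18)-5 = -23

-23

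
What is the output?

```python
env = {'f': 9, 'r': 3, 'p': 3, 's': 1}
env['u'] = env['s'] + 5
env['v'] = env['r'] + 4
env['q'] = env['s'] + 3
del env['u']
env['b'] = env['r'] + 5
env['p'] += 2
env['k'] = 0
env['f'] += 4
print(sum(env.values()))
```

env['u'] = env['s']+5 = 6 → {'f': 9, 'r': 3, 'p': 3, 's': 1, 'u': 6}
env['v'] = env['r']+4 = 7 → {'f': 9, 'r': 3, 'p': 3, 's': 1, 'u': 6, 'v': 7}
env['q'] = env['s']+3 = 4 → {'f': 9, 'r': 3, 'p': 3, 's': 1, 'u': 6, 'v': 7, 'q': 4}
del 'u' → {'f': 9, 'r': 3, 'p': 3, 's': 1, 'v': 7, 'q': 4}
env['b'] = env['r']+5 = 8 → {'f': 9, 'r': 3, 'p': 3, 's': 1, 'v': 7, 'q': 4, 'b': 8}
env['p'] = 3+2 = 5 → {'f': 9, 'r': 3, 'p': 5, 's': 1, 'v': 7, 'q': 4, 'b': 8}
env['k'] = 0 → {'f': 9, 'r': 3, 'p': 5, 's': 1, 'v': 7, 'q': 4, 'b': 8, 'k': 0}
env['f'] = 9+4 = 13 → {'f': 13, 'r': 3, 'p': 5, 's': 1, 'v': 7, 'q': 4, 'b': 8, 'k': 0}
sum of values = 41

41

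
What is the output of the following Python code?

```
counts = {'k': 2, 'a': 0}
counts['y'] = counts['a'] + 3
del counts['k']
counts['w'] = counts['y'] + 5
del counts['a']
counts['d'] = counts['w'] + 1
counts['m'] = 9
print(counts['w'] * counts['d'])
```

counts['y'] = counts['a']+3 = 3 → {'k': 2, 'a': 0, 'y': 3}
del 'k' → {'a': 0, 'y': 3}
counts['w'] = counts['y']+5 = 8 → {'a': 0, 'y': 3, 'w': 8}
del 'a' → {'y': 3, 'w': 8}
counts['d'] = counts['w']+1 = 9 → {'y': 3, 'w': 8, 'd': 9}
counts['m'] = 9 → {'y': 3, 'w': 8, 'd': 9, 'm': 9}
counts['w']*counts['d'] = 8*9 = 72

72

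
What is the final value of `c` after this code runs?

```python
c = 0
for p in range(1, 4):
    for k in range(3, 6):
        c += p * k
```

p=1,k=3: c = 0+3 = 3
p=1,k=4: c = 3+4 = 7
p=1,k=5: c = 7+5 = 12
p=2,k=3: c = 12+6 = 18
p=2,k=4: c = 18+8 = 26
p=2,k=5: c = 26+10 = 36
p=3,k=3: c = 36+9 = 45
p=3,k=4: c = 45+12 = 57
p=3,k=5: c = 57+15 = 72

72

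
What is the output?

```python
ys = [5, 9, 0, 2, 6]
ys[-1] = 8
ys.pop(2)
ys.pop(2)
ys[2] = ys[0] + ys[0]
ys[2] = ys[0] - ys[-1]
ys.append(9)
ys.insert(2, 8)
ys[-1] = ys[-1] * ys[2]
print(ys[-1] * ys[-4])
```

ys[-1] = 8 → [5, 9, 0, 2, 8]
pop(2) removes 0 → [5, 9, 2, 8]
pop(2) removes 2 → [5, 9, 8]
ys[2] = ys[0]+ys[0] = 5+5 = 10 → [5, 9, 10]
ys[2] = ys[0]-ys[-1] = 5-10 = -5 → [5, 9, -5]
append 9 → [5, 9, -5, 9]
insert 8 at 2 → [5, 9, 8, -5, 9]
ys[-1] = ys[-1]*ys[2] = 9*8 = 72 → [5, 9, 8, -5, 72]
ys[-1]*ys[-4] = 72*9 = 648

648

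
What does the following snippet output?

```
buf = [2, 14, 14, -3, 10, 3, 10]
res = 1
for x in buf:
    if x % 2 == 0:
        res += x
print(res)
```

51

x=2: even, res = 1+2 = 3
x=14: even, res = 3+14 = 17
x=14: even, res = 17+14 = 31
x=-3: not even
x=10: even, res = 31+10 = 41
x=3: not even
x=10: even, res = 41+10 = 51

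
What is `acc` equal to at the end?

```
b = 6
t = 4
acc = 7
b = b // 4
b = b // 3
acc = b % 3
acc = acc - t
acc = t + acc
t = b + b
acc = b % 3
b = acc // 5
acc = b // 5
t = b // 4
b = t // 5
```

b = 6//4 = 1
b = 1//3 = 0
acc = 0%3 = 0
acc = 0-4 = -4
acc = 4+(-4) = 0
t = 0+0 = 0
acc = 0%3 = 0
b = 0//5 = 0
acc = 0//5 = 0
t = 0//4 = 0
b = 0//5 = 0

0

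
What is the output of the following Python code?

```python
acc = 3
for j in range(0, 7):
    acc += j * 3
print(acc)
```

j=0: acc = 3+0*3 = 3
j=1: acc = 3+1*3 = 6
j=2: acc = 6+2*3 = 12
j=3: acc = 12+3*3 = 21
j=4: acc = 21+4*3 = 33
j=5: acc = 33+5*3 = 48
j=6: acc = 48+6*3 = 66

66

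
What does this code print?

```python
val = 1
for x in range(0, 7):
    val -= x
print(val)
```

-20

x=0: val = 1-0 = 1
x=1: val = 1-1 = 0
x=2: val = 0-2 = -2
x=3: val = (-2)-3 = -5
x=4: val = (-5)-4 = -9
x=5: val = (-9)-5 = -14
x=6: val = (-14)-6 = -20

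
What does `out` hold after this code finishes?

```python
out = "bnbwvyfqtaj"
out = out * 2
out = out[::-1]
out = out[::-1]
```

'bnbwvyfqtajbnbwvyfqtaj'

repeat ×2 → 'bnbwvyfqtajbnbwvyfqtaj'
reverse → 'jatqfyvwbnbjatqfyvwbnb'
reverse → 'bnbwvyfqtajbnbwvyfqtaj'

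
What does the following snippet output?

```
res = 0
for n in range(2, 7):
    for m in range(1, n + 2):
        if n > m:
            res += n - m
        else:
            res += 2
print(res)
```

n=2,m=1: 2>1, res = 0+1 = 1
n=2,m=2: not 2>2, res = 1+2 = 3
n=2,m=3: not 2>3, res = 3+2 = 5
n=3,m=1: 3>1, res = 5+2 = 7
n=3,m=2: 3>2, res = 7+1 = 8
n=3,m=3: not 3>3, res = 8+2 = 10
n=3,m=4: not 3>4, res = 10+2 = 12
n=4,m=1: 4>1, res = 12+3 = 15
n=4,m=2: 4>2, res = 15+2 = 17
n=4,m=3: 4>3, res = 17+1 = 18
n=4,m=4: not 4>4, res = 18+2 = 20
n=4,m=5: not 4>5, res = 20+2 = 22
n=5,m=1: 5>1, res = 22+4 = 26
n=5,m=2: 5>2, res = 26+3 = 29
n=5,m=3: 5>3, res = 29+2 = 31
n=5,m=4: 5>4, res = 31+1 = 32
n=5,m=5: not 5>5, res = 32+2 = 34
n=5,m=6: not 5>6, res = 34+2 = 36
n=6,m=1: 6>1, res = 36+5 = 41
n=6,m=2: 6>2, res = 41+4 = 45
n=6,m=3: 6>3, res = 45+3 = 48
n=6,m=4: 6>4, res = 48+2 = 50
n=6,m=5: 6>5, res = 50+1 = 51
n=6,m=6: not 6>6, res = 51+2 = 53
n=6,m=7: not 6>7, res = 53+2 = 55

55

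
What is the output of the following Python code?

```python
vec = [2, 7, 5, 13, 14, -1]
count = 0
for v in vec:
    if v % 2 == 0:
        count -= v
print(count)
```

-16

v=2: even, count = 0-2 = -2
v=7: not even
v=5: not even
v=13: not even
v=14: even, count = (-2)-14 = -16
v=-1: not even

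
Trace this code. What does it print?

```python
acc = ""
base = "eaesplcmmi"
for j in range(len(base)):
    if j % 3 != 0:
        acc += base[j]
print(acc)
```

aeplmm

j=0: skip
j=1: add 'a' → 'a'
j=2: add 'e' → 'ae'
j=3: skip
j=4: add 'p' → 'aep'
j=5: add 'l' → 'aepl'
j=6: skip
j=7: add 'm' → 'aeplm'
j=8: add 'm' → 'aeplmm'
j=9: skip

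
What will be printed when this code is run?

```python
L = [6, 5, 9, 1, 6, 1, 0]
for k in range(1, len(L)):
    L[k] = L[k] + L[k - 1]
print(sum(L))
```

k=1: L[1] = 5+6 = 11 → [6, 11, 9, 1, 6, 1, 0]
k=2: L[2] = 9+11 = 20 → [6, 11, 20, 1, 6, 1, 0]
k=3: L[3] = 1+20 = 21 → [6, 11, 20, 21, 6, 1, 0]
k=4: L[4] = 6+21 = 27 → [6, 11, 20, 21, 27, 1, 0]
k=5: L[5] = 1+27 = 28 → [6, 11, 20, 21, 27, 28, 0]
k=6: L[6] = 0+28 = 28 → [6, 11, 20, 21, 27, 28, 28]
sum = 141

141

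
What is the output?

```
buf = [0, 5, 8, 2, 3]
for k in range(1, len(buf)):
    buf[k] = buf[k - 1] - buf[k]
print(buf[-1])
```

-18

k=1: buf[1] = 0-5 = -5 → [0, -5, 8, 2, 3]
k=2: buf[2] = (-5)-8 = -13 → [0, -5, -13, 2, 3]
k=3: buf[3] = (-13)-2 = -15 → [0, -5, -13, -15, 3]
k=4: buf[4] = (-15)-3 = -18 → [0, -5, -13, -15, -18]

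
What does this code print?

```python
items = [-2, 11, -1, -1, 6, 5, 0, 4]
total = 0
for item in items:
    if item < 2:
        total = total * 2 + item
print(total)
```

-22

item=-2: <2, total = 0*2+(-2) = -2
item=11: not <2
item=-1: <2, total = (-2)*2+(-1) = -5
item=-1: <2, total = (-5)*2+(-1) = -11
item=6: not <2
item=5: not <2
item=0: <2, total = (-11)*2+0 = -22
item=4: not <2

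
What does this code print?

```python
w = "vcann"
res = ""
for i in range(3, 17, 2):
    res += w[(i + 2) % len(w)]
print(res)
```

vancnva

i=3: add w[0]='v' → 'v'
i=5: add w[2]='a' → 'va'
i=7: add w[4]='n' → 'van'
i=9: add w[1]='c' → 'vanc'
i=11: add w[3]='n' → 'vancn'
i=13: add w[0]='v' → 'vancnv'
i=15: add w[2]='a' → 'vancnva'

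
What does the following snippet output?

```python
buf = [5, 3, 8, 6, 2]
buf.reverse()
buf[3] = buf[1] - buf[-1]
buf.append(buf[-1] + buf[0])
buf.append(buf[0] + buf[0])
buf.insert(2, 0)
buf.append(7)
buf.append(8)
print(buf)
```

reverse → [2, 6, 8, 3, 5]
buf[3] = buf[1]-buf[-1] = 6-5 = 1 → [2, 6, 8, 1, 5]
append buf[-1]+buf[0] = 5+2 = 7 → [2, 6, 8, 1, 5, 7]
append buf[0]+buf[0] = 2+2 = 4 → [2, 6, 8, 1, 5, 7, 4]
insert 0 at 2 → [2, 6, 0, 8, 1, 5, 7, 4]
append 7 → [2, 6, 0, 8, 1, 5, 7, 4, 7]
append 8 → [2, 6, 0, 8, 1, 5, 7, 4, 7, 8]

[2, 6, 0, 8, 1, 5, 7, 4, 7, 8]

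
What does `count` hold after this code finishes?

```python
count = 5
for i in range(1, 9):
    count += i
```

41

i=1: count = 5+1 = 6
i=2: count = 6+2 = 8
i=3: count = 8+3 = 11
i=4: count = 11+4 = 15
i=5: count = 15+5 = 20
i=6: count = 20+6 = 26
i=7: count = 26+7 = 33
i=8: count = 33+8 = 41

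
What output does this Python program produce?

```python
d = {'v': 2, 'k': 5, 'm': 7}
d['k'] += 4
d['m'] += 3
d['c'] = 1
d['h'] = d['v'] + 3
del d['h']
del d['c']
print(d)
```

d['k'] = 5+4 = 9 → {'v': 2, 'k': 9, 'm': 7}
d['m'] = 7+3 = 10 → {'v': 2, 'k': 9, 'm': 10}
d['c'] = 1 → {'v': 2, 'k': 9, 'm': 10, 'c': 1}
d['h'] = d['v']+3 = 5 → {'v': 2, 'k': 9, 'm': 10, 'c': 1, 'h': 5}
del 'h' → {'v': 2, 'k': 9, 'm': 10, 'c': 1}
del 'c' → {'v': 2, 'k': 9, 'm': 10}

{'v': 2, 'k': 9, 'm': 10}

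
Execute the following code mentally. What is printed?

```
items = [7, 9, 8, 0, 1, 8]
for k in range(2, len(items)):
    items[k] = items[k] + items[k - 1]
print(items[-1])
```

26

k=2: items[2] = 8+9 = 17 → [7, 9, 17, 0, 1, 8]
k=3: items[3] = 0+17 = 17 → [7, 9, 17, 17, 1, 8]
k=4: items[4] = 1+17 = 18 → [7, 9, 17, 17, 18, 8]
k=5: items[5] = 8+18 = 26 → [7, 9, 17, 17, 18, 26]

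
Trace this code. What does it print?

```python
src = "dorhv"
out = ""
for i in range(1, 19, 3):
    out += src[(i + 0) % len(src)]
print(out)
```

ovrdho

i=1: add src[1]='o' → 'o'
i=4: add src[4]='v' → 'ov'
i=7: add src[2]='r' → 'ovr'
i=10: add src[0]='d' → 'ovrd'
i=13: add src[3]='h' → 'ovrdh'
i=16: add src[1]='o' → 'ovrdho'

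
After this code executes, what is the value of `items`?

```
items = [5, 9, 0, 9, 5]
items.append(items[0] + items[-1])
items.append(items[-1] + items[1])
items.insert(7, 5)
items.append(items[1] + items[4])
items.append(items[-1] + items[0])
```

[5, 9, 0, 9, 5, 10, 19, 5, 14, 19]

append items[0]+items[-1] = 5+5 = 10 → [5, 9, 0, 9, 5, 10]
append items[-1]+items[1] = 10+9 = 19 → [5, 9, 0, 9, 5, 10, 19]
insert 5 at 7 → [5, 9, 0, 9, 5, 10, 19, 5]
append items[1]+items[4] = 9+5 = 14 → [5, 9, 0, 9, 5, 10, 19, 5, 14]
append items[-1]+items[0] = 14+5 = 19 → [5, 9, 0, 9, 5, 10, 19, 5, 14, 19]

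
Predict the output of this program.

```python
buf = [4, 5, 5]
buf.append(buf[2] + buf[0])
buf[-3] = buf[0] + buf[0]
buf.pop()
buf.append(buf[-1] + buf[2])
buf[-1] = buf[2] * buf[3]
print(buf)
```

append buf[2]+buf[0] = 5+4 = 9 → [4, 5, 5, 9]
buf[-3] = buf[0]+buf[0] = 4+4 = 8 → [4, 8, 5, 9]
pop() removes 9 → [4, 8, 5]
append buf[-1]+buf[2] = 5+5 = 10 → [4, 8, 5, 10]
buf[-1] = buf[2]*buf[3] = 5*10 = 50 → [4, 8, 5, 50]

[4, 8, 5, 50]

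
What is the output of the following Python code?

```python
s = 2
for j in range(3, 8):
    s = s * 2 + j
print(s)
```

183

j=3: s = 2*2+3 = 7
j=4: s = 7*2+4 = 18
j=5: s = 18*2+5 = 41
j=6: s = 41*2+6 = 88
j=7: s = 88*2+7 = 183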